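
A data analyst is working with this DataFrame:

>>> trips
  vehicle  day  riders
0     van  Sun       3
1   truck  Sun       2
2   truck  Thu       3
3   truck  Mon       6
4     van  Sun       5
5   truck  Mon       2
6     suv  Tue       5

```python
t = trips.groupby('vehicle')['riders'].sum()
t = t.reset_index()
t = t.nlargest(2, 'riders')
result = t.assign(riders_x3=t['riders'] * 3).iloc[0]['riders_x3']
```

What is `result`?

39

group by vehicle, sum of riders:
vehicle
suv       5
truck    13
van       8
Name: riders, dtype: int64
reset_index():
  vehicle  riders
0     suv       5
1   truck      13
2     van       8
take 2 rows with largest riders:
  vehicle  riders
1   truck      13
2     van       8
add column riders_x3 = t['riders'] * 3:
  vehicle  riders  riders_x3
1   truck      13         39
2     van       8         24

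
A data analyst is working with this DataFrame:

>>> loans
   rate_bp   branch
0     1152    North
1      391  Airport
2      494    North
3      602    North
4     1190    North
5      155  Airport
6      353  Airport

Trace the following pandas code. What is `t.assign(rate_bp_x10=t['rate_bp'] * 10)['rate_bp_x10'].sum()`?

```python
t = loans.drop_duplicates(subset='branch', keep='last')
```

15430

drop duplicate branch (keep=last):
   rate_bp   branch
4     1190    North
6      353  Airport
add column rate_bp_x10 = t['rate_bp'] * 10:
   rate_bp   branch  rate_bp_x10
4     1190    North        11900
6      353  Airport         3530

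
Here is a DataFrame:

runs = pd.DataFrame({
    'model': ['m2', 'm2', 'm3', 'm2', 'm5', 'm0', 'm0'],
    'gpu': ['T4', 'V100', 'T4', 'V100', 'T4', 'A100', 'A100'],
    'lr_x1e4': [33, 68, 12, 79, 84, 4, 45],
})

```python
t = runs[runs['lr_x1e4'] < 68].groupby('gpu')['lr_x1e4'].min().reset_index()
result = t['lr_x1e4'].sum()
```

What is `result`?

16

filter rows where lr_x1e4 < 68:
  model   gpu  lr_x1e4
0    m2    T4       33
2    m3    T4       12
5    m0  A100        4
6    m0  A100       45
group by gpu, min of lr_x1e4:
gpu
A100     4
T4      12
Name: lr_x1e4, dtype: int64
reset_index():
    gpu  lr_x1e4
0  A100        4
1    T4       12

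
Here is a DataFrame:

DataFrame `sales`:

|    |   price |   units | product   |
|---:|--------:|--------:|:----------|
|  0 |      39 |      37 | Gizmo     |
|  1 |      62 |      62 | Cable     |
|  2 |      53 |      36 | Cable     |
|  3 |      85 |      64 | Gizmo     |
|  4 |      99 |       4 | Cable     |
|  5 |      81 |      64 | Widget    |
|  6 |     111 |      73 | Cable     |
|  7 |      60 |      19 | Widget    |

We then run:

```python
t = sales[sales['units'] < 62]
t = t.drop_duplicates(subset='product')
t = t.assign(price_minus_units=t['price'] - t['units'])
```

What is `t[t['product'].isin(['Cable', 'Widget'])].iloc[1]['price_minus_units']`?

41

filter rows where units < 62:
   price  units product
0     39     37   Gizmo
2     53     36   Cable
4     99      4   Cable
7     60     19  Widget
drop duplicate product (keep=first):
   price  units product
0     39     37   Gizmo
2     53     36   Cable
7     60     19  Widget
add column price_minus_units = t['price'] - t['units']:
   price  units product  price_minus_units
0     39     37   Gizmo                  2
2     53     36   Cable                 17
7     60     19  Widget                 41
filter rows where product in ['Cable', 'Widget']:
   price  units product  price_minus_units
2     53     36   Cable                 17
7     60     19  Widget                 41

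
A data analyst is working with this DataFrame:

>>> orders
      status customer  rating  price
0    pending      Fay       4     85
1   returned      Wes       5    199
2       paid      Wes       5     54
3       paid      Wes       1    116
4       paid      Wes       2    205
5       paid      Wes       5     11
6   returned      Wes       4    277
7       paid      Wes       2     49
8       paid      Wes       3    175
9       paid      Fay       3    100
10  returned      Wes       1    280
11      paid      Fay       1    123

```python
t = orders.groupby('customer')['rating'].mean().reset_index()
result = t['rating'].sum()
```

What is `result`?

group by customer, mean of rating:
customer
Fay    2.666667
Wes    3.111111
Name: rating, dtype: float64
reset_index():
  customer    rating
0      Fay  2.666667
1      Wes  3.111111

5.77777777778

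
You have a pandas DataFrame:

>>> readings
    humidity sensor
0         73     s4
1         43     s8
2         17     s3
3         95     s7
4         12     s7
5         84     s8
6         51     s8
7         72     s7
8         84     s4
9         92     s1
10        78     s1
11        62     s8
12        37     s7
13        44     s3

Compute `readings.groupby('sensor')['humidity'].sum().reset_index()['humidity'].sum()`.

844

group by sensor, sum of humidity:
sensor
s1    170
s3     61
s4    157
s7    216
s8    240
Name: humidity, dtype: int64
reset_index():
  sensor  humidity
0     s1       170
1     s3        61
2     s4       157
3     s7       216
4     s8       240
Then the sum of column 'humidity': 844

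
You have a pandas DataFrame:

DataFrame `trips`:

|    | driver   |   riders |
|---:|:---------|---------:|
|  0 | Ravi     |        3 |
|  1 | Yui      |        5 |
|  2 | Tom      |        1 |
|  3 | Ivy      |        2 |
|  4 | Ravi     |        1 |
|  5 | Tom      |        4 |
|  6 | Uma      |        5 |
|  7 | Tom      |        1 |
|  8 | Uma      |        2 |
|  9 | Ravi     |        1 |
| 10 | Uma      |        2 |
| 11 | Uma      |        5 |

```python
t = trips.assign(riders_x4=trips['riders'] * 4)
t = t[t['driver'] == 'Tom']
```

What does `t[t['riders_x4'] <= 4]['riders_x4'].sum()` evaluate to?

8

add column riders_x4 = trips['riders'] * 4:
   driver  riders  riders_x4
0    Ravi       3         12
1     Yui       5         20
2     Tom       1          4
3     Ivy       2          8
4    Ravi       1          4
5     Tom       4         16
6     Uma       5         20
7     Tom       1          4
8     Uma       2          8
9    Ravi       1          4
10    Uma       2          8
11    Uma       5         20
filter rows where driver == 'Tom':
  driver  riders  riders_x4
2    Tom       1          4
5    Tom       4         16
7    Tom       1          4
filter rows where riders_x4 <= 4:
  driver  riders  riders_x4
2    Tom       1          4
7    Tom       1          4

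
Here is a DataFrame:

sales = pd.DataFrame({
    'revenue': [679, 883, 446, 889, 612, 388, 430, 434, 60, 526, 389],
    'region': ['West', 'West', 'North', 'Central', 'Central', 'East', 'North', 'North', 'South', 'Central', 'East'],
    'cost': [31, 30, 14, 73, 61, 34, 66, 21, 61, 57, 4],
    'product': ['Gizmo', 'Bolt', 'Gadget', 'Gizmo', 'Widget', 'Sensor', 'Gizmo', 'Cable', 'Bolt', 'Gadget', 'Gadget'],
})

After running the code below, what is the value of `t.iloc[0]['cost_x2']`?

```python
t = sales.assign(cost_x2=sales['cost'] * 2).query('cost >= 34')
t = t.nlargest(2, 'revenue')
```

add column cost_x2 = sales['cost'] * 2:
    revenue   region  cost product  cost_x2
0       679     West    31   Gizmo       62
1       883     West    30    Bolt       60
2       446    North    14  Gadget       28
3       889  Central    73   Gizmo      146
4       612  Central    61  Widget      122
5       388     East    34  Sensor       68
6       430    North    66   Gizmo      132
7       434    North    21   Cable       42
8        60    South    61    Bolt      122
9       526  Central    57  Gadget      114
10      389     East     4  Gadget        8
filter rows where cost >= 34:
   revenue   region  cost product  cost_x2
3      889  Central    73   Gizmo      146
4      612  Central    61  Widget      122
5      388     East    34  Sensor       68
6      430    North    66   Gizmo      132
8       60    South    61    Bolt      122
9      526  Central    57  Gadget      114
take 2 rows with largest revenue:
   revenue   region  cost product  cost_x2
3      889  Central    73   Gizmo      146
4      612  Central    61  Widget      122

146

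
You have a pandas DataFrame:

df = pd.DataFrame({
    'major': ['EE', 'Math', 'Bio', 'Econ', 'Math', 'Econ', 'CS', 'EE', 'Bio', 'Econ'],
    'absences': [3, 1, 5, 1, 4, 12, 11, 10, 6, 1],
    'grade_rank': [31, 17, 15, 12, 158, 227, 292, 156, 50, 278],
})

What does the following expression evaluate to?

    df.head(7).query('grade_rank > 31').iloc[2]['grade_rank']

take first 7 rows:
  major  absences  grade_rank
0    EE         3          31
1  Math         1          17
2   Bio         5          15
3  Econ         1          12
4  Math         4         158
5  Econ        12         227
6    CS        11         292
filter rows where grade_rank > 31:
  major  absences  grade_rank
4  Math         4         158
5  Econ        12         227
6    CS        11         292
Then the value at position 2, column 'grade_rank': 292

292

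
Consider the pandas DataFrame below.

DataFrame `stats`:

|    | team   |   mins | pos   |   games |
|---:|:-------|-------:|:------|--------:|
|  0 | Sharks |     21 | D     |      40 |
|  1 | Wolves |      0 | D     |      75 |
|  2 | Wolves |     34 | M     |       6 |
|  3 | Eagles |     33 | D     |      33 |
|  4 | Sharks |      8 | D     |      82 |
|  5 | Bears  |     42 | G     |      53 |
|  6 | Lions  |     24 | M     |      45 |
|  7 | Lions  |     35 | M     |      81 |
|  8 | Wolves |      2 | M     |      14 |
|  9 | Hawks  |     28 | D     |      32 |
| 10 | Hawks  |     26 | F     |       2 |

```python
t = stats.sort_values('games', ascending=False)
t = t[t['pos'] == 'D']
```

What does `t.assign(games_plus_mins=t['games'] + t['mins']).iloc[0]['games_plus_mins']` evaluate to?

sort by games descending:
      team  mins pos  games
4   Sharks     8   D     82
7    Lions    35   M     81
1   Wolves     0   D     75
5    Bears    42   G     53
6    Lions    24   M     45
0   Sharks    21   D     40
3   Eagles    33   D     33
9    Hawks    28   D     32
8   Wolves     2   M     14
2   Wolves    34   M      6
10   Hawks    26   F      2
filter rows where pos == 'D':
     team  mins pos  games
4  Sharks     8   D     82
1  Wolves     0   D     75
0  Sharks    21   D     40
3  Eagles    33   D     33
9   Hawks    28   D     32
add column games_plus_mins = t['games'] + t['mins']:
     team  mins pos  games  games_plus_mins
4  Sharks     8   D     82               90
1  Wolves     0   D     75               75
0  Sharks    21   D     40               61
3  Eagles    33   D     33               66
9   Hawks    28   D     32               60

90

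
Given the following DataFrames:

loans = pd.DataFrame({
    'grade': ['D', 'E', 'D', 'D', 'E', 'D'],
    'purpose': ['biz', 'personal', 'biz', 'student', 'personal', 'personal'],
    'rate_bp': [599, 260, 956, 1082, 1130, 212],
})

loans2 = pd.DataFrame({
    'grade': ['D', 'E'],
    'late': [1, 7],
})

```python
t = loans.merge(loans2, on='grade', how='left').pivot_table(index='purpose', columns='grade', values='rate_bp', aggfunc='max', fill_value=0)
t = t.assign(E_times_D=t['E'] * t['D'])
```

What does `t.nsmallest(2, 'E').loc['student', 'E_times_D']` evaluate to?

0

merge on 'grade' (how='left') → 6 rows:
  grade   purpose  rate_bp  late
0     D       biz      599     1
1     E  personal      260     7
2     D       biz      956     1
3     D   student     1082     1
4     E  personal     1130     7
5     D  personal      212     1
pivot: rows=purpose, cols=grade, max(rate_bp):
grade        D     E
purpose             
biz        956     0
personal   212  1130
student   1082     0
add column E_times_D = t['E'] * t['D']:
grade        D     E  E_times_D
purpose                        
biz        956     0          0
personal   212  1130     239560
student   1082     0          0
take 2 rows with smallest E:
grade       D  E  E_times_D
purpose                    
biz       956  0          0
student  1082  0          0
Finally, value at row 'student', column 'E_times_D' = 0.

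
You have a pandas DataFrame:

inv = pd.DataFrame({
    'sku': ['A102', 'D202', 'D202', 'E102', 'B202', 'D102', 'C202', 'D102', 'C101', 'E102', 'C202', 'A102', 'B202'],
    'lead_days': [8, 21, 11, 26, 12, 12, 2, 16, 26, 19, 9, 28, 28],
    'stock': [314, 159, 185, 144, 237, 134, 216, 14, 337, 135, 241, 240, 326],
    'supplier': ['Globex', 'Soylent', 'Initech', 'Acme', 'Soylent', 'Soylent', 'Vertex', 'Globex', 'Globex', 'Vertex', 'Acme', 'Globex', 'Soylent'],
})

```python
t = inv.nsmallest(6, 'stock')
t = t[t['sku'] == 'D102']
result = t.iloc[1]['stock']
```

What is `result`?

134

take 6 rows with smallest stock:
    sku  lead_days  stock supplier
7  D102         16     14   Globex
5  D102         12    134  Soylent
9  E102         19    135   Vertex
3  E102         26    144     Acme
1  D202         21    159  Soylent
2  D202         11    185  Initech
filter rows where sku == 'D102':
    sku  lead_days  stock supplier
7  D102         16     14   Globex
5  D102         12    134  Soylent
Then the value at position 1, column 'stock': 134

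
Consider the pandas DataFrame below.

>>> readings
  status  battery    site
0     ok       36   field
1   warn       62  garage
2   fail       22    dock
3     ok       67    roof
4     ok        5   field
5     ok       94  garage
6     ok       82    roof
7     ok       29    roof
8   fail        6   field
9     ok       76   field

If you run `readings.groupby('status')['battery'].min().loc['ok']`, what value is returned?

group by status, min of battery:
status
fail     6
ok       5
warn    62
Name: battery, dtype: int64

5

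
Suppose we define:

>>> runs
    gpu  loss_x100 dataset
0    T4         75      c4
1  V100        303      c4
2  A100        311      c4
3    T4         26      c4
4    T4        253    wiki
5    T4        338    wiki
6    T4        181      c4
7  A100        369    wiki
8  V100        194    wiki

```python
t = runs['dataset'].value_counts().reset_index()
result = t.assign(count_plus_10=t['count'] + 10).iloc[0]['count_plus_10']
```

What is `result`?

15

value_counts of dataset:
dataset
c4      5
wiki    4
Name: count, dtype: int64
reset_index():
  dataset  count
0      c4      5
1    wiki      4
add column count_plus_10 = t['count'] + 10:
  dataset  count  count_plus_10
0      c4      5             15
1    wiki      4             14
The value at position 0, column 'count_plus_10' is 15.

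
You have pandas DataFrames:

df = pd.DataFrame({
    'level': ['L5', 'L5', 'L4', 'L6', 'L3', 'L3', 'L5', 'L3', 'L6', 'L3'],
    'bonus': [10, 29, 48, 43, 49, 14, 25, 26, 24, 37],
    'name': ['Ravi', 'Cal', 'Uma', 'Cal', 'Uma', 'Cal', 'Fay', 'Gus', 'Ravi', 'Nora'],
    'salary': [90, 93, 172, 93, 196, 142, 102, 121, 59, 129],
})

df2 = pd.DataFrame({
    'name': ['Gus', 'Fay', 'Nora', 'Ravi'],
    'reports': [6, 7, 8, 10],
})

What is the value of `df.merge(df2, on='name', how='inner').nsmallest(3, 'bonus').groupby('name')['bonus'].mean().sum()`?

42.0

merge on 'name' (how='inner') → 5 rows:
  level  bonus  name  salary  reports
0    L5     10  Ravi      90       10
1    L5     25   Fay     102        7
2    L3     26   Gus     121        6
3    L6     24  Ravi      59       10
4    L3     37  Nora     129        8
take 3 rows with smallest bonus:
  level  bonus  name  salary  reports
0    L5     10  Ravi      90       10
3    L6     24  Ravi      59       10
1    L5     25   Fay     102        7
group by name, mean of bonus:
name
Fay     25.0
Ravi    17.0
Name: bonus, dtype: float64
Hence 42.0.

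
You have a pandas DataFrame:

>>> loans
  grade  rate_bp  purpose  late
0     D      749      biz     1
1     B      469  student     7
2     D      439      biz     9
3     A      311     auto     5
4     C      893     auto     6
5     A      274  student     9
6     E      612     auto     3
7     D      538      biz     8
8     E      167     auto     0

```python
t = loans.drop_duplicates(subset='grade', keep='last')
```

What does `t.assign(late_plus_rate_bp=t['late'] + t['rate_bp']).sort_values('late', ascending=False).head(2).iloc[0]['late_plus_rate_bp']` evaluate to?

drop duplicate grade (keep=last):
  grade  rate_bp  purpose  late
1     B      469  student     7
4     C      893     auto     6
5     A      274  student     9
7     D      538      biz     8
8     E      167     auto     0
add column late_plus_rate_bp = t['late'] + t['rate_bp']:
  grade  rate_bp  purpose  late  late_plus_rate_bp
1     B      469  student     7                476
4     C      893     auto     6                899
5     A      274  student     9                283
7     D      538      biz     8                546
8     E      167     auto     0                167
sort by late descending:
  grade  rate_bp  purpose  late  late_plus_rate_bp
5     A      274  student     9                283
7     D      538      biz     8                546
1     B      469  student     7                476
4     C      893     auto     6                899
8     E      167     auto     0                167
take first 2 rows:
  grade  rate_bp  purpose  late  late_plus_rate_bp
5     A      274  student     9                283
7     D      538      biz     8                546

283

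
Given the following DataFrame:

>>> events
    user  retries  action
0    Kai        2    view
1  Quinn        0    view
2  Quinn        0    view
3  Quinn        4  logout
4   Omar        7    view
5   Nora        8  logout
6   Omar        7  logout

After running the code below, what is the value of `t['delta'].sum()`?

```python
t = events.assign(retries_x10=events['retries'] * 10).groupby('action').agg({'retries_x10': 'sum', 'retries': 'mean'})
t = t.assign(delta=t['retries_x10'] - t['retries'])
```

add column retries_x10 = events['retries'] * 10:
    user  retries  action  retries_x10
0    Kai        2    view           20
1  Quinn        0    view            0
2  Quinn        0    view            0
3  Quinn        4  logout           40
4   Omar        7    view           70
5   Nora        8  logout           80
6   Omar        7  logout           70
group by action: sum(retries_x10), mean(retries):
        retries_x10   retries
action                       
logout          190  6.333333
view             90  2.250000
add column delta = t['retries_x10'] - t['retries']:
        retries_x10   retries       delta
action                                   
logout          190  6.333333  183.666667
view             90  2.250000   87.750000
So sum() = 271.416666667.

271.416666667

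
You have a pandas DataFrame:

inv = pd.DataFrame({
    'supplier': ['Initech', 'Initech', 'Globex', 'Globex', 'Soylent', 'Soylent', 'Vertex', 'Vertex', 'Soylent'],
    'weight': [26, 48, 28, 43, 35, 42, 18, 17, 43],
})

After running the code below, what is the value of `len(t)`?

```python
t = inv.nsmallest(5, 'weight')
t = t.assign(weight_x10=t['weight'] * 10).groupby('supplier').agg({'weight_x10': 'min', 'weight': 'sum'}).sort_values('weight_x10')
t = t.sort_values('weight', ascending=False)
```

take 5 rows with smallest weight:
  supplier  weight
7   Vertex      17
6   Vertex      18
0  Initech      26
2   Globex      28
4  Soylent      35
add column weight_x10 = t['weight'] * 10:
  supplier  weight  weight_x10
7   Vertex      17         170
6   Vertex      18         180
0  Initech      26         260
2   Globex      28         280
4  Soylent      35         350
group by supplier: min(weight_x10), sum(weight):
          weight_x10  weight
supplier                    
Globex           280      28
Initech          260      26
Soylent          350      35
Vertex           170      35
sort by weight_x10:
          weight_x10  weight
supplier                    
Vertex           170      35
Initech          260      26
Globex           280      28
Soylent          350      35
sort by weight descending:
          weight_x10  weight
supplier                    
Vertex           170      35
Soylent          350      35
Globex           280      28
Initech          260      26

4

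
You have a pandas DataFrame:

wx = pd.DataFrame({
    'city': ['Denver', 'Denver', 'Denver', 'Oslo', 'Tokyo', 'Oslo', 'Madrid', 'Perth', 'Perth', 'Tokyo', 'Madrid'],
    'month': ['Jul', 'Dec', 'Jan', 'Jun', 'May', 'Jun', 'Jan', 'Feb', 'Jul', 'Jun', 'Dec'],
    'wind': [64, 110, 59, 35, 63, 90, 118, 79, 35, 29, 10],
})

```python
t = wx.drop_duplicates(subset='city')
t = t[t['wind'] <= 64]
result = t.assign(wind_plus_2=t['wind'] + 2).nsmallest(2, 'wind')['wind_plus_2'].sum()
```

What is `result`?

102

drop duplicate city (keep=first):
     city month  wind
0  Denver   Jul    64
3    Oslo   Jun    35
4   Tokyo   May    63
6  Madrid   Jan   118
7   Perth   Feb    79
filter rows where wind <= 64:
     city month  wind
0  Denver   Jul    64
3    Oslo   Jun    35
4   Tokyo   May    63
add column wind_plus_2 = t['wind'] + 2:
     city month  wind  wind_plus_2
0  Denver   Jul    64           66
3    Oslo   Jun    35           37
4   Tokyo   May    63           65
take 2 rows with smallest wind:
    city month  wind  wind_plus_2
3   Oslo   Jun    35           37
4  Tokyo   May    63           65
Then the sum of column 'wind_plus_2': 102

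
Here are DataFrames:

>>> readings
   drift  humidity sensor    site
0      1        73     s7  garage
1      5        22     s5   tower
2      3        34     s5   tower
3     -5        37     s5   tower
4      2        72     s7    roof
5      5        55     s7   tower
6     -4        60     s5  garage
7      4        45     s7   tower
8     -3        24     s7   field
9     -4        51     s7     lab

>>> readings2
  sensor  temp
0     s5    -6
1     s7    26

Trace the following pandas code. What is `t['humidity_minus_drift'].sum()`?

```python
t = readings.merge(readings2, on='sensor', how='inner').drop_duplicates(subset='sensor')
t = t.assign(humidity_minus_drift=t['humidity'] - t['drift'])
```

89

merge on 'sensor' (how='inner') → 10 rows:
   drift  humidity sensor    site  temp
0      1        73     s7  garage    26
1      5        22     s5   tower    -6
2      3        34     s5   tower    -6
3     -5        37     s5   tower    -6
4      2        72     s7    roof    26
5      5        55     s7   tower    26
6     -4        60     s5  garage    -6
7      4        45     s7   tower    26
8     -3        24     s7   field    26
9     -4        51     s7     lab    26
drop duplicate sensor (keep=first):
   drift  humidity sensor    site  temp
0      1        73     s7  garage    26
1      5        22     s5   tower    -6
add column humidity_minus_drift = t['humidity'] - t['drift']:
   drift  humidity sensor    site  temp  humidity_minus_drift
0      1        73     s7  garage    26                    72
1      5        22     s5   tower    -6                    17
Taking the sum of column 'humidity_minus_drift' gives 89.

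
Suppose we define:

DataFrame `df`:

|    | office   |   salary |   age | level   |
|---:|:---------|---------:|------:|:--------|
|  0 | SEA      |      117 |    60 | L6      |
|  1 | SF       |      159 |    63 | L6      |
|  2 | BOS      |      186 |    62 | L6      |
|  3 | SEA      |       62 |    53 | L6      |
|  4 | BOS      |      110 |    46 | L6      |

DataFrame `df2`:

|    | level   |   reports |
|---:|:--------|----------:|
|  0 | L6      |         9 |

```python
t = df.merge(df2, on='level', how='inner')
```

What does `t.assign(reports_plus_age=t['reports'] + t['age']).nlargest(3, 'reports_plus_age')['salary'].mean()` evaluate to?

merge on 'level' (how='inner') → 5 rows:
  office  salary  age level  reports
0    SEA     117   60    L6        9
1     SF     159   63    L6        9
2    BOS     186   62    L6        9
3    SEA      62   53    L6        9
4    BOS     110   46    L6        9
add column reports_plus_age = t['reports'] + t['age']:
  office  salary  age level  reports  reports_plus_age
0    SEA     117   60    L6        9                69
1     SF     159   63    L6        9                72
2    BOS     186   62    L6        9                71
3    SEA      62   53    L6        9                62
4    BOS     110   46    L6        9                55
take 3 rows with largest reports_plus_age:
  office  salary  age level  reports  reports_plus_age
1     SF     159   63    L6        9                72
2    BOS     186   62    L6        9                71
0    SEA     117   60    L6        9                69

154.0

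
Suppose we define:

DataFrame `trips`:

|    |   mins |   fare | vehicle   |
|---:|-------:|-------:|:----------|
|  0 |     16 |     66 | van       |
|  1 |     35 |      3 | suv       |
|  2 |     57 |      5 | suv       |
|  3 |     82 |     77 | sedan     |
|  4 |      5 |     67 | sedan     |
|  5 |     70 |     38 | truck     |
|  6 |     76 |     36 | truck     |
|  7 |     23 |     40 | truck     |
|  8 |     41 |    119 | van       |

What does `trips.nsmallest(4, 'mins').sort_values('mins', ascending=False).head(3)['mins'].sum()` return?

take 4 rows with smallest mins:
   mins  fare vehicle
4     5    67   sedan
0    16    66     van
7    23    40   truck
1    35     3     suv
sort by mins descending:
   mins  fare vehicle
1    35     3     suv
7    23    40   truck
0    16    66     van
4     5    67   sedan
take first 3 rows:
   mins  fare vehicle
1    35     3     suv
7    23    40   truck
0    16    66     van

74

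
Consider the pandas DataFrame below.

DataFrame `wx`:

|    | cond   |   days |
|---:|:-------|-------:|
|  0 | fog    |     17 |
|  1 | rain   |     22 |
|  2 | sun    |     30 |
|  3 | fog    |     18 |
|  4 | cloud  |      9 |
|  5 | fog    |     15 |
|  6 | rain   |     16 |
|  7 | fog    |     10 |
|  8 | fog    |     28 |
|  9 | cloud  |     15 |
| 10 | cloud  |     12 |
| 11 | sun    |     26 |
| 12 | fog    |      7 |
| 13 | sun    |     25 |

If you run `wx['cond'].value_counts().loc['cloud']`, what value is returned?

3

value_counts of cond:
cond
fog      6
sun      3
cloud    3
rain     2
Name: count, dtype: int64
So loc['cloud'] = 3.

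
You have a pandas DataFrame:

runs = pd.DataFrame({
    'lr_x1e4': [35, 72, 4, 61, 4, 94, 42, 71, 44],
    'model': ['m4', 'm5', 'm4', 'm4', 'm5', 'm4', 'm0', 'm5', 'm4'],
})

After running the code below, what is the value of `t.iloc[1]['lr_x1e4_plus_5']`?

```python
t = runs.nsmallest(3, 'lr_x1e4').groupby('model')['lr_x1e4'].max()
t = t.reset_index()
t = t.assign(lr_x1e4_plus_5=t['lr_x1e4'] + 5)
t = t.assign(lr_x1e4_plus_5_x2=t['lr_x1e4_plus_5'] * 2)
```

9

take 3 rows with smallest lr_x1e4:
   lr_x1e4 model
2        4    m4
4        4    m5
0       35    m4
group by model, max of lr_x1e4:
model
m4    35
m5     4
Name: lr_x1e4, dtype: int64
reset_index():
  model  lr_x1e4
0    m4       35
1    m5        4
add column lr_x1e4_plus_5 = t['lr_x1e4'] + 5:
  model  lr_x1e4  lr_x1e4_plus_5
0    m4       35              40
1    m5        4               9
add column lr_x1e4_plus_5_x2 = t['lr_x1e4_plus_5'] * 2:
  model  lr_x1e4  lr_x1e4_plus_5  lr_x1e4_plus_5_x2
0    m4       35              40                 80
1    m5        4               9                 18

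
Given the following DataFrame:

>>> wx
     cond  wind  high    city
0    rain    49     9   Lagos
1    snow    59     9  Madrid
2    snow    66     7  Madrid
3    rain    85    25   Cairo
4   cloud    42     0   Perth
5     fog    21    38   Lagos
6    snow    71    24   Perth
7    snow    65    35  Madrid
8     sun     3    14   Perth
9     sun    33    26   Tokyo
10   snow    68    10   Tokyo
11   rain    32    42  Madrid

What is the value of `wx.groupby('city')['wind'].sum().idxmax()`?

group by city, sum of wind:
city
Cairo      85
Lagos      70
Madrid    222
Perth     116
Tokyo     101
Name: wind, dtype: int64

Madrid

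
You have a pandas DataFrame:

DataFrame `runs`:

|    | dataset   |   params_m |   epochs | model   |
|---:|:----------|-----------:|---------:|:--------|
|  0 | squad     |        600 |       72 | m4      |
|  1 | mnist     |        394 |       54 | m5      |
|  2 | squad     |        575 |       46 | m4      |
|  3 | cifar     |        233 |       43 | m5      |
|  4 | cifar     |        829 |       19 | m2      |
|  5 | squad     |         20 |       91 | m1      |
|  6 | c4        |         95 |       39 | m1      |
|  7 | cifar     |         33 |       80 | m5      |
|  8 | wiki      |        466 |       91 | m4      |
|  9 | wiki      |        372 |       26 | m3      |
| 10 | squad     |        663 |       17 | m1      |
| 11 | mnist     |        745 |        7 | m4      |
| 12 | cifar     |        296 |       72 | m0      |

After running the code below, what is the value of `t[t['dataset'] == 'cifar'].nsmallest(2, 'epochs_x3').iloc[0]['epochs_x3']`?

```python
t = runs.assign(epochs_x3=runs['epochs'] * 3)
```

add column epochs_x3 = runs['epochs'] * 3:
   dataset  params_m  epochs model  epochs_x3
0    squad       600      72    m4        216
1    mnist       394      54    m5        162
2    squad       575      46    m4        138
3    cifar       233      43    m5        129
4    cifar       829      19    m2         57
5    squad        20      91    m1        273
6       c4        95      39    m1        117
7    cifar        33      80    m5        240
8     wiki       466      91    m4        273
9     wiki       372      26    m3         78
10   squad       663      17    m1         51
11   mnist       745       7    m4         21
12   cifar       296      72    m0        216
filter rows where dataset == 'cifar':
   dataset  params_m  epochs model  epochs_x3
3    cifar       233      43    m5        129
4    cifar       829      19    m2         57
7    cifar        33      80    m5        240
12   cifar       296      72    m0        216
take 2 rows with smallest epochs_x3:
  dataset  params_m  epochs model  epochs_x3
4   cifar       829      19    m2         57
3   cifar       233      43    m5        129

57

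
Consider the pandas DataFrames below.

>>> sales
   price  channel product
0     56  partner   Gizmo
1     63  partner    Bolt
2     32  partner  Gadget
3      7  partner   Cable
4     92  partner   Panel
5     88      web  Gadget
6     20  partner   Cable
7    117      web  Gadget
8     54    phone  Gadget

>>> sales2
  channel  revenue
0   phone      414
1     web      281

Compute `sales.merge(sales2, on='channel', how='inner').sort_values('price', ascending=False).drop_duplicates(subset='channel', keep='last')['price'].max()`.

88

merge on 'channel' (how='inner') → 3 rows:
   price channel product  revenue
0     88     web  Gadget      281
1    117     web  Gadget      281
2     54   phone  Gadget      414
sort by price descending:
   price channel product  revenue
1    117     web  Gadget      281
0     88     web  Gadget      281
2     54   phone  Gadget      414
drop duplicate channel (keep=last):
   price channel product  revenue
0     88     web  Gadget      281
2     54   phone  Gadget      414
max of column 'price' → 88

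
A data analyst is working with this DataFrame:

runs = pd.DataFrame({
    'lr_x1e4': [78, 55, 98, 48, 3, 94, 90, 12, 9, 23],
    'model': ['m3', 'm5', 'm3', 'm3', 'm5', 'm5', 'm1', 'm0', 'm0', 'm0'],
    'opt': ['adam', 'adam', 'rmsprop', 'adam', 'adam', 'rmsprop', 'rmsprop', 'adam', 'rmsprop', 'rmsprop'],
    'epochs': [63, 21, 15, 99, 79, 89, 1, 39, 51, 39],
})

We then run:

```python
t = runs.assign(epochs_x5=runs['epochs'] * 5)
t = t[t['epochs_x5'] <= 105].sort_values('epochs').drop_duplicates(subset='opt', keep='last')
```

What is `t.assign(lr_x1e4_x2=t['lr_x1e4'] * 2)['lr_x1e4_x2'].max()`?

196

add column epochs_x5 = runs['epochs'] * 5:
   lr_x1e4 model      opt  epochs  epochs_x5
0       78    m3     adam      63        315
1       55    m5     adam      21        105
2       98    m3  rmsprop      15         75
3       48    m3     adam      99        495
4        3    m5     adam      79        395
5       94    m5  rmsprop      89        445
6       90    m1  rmsprop       1          5
7       12    m0     adam      39        195
8        9    m0  rmsprop      51        255
9       23    m0  rmsprop      39        195
filter rows where epochs_x5 <= 105:
   lr_x1e4 model      opt  epochs  epochs_x5
1       55    m5     adam      21        105
2       98    m3  rmsprop      15         75
6       90    m1  rmsprop       1          5
sort by epochs:
   lr_x1e4 model      opt  epochs  epochs_x5
6       90    m1  rmsprop       1          5
2       98    m3  rmsprop      15         75
1       55    m5     adam      21        105
drop duplicate opt (keep=last):
   lr_x1e4 model      opt  epochs  epochs_x5
2       98    m3  rmsprop      15         75
1       55    m5     adam      21        105
add column lr_x1e4_x2 = t['lr_x1e4'] * 2:
   lr_x1e4 model      opt  epochs  epochs_x5  lr_x1e4_x2
2       98    m3  rmsprop      15         75         196
1       55    m5     adam      21        105         110
The max of column 'lr_x1e4_x2' is 196.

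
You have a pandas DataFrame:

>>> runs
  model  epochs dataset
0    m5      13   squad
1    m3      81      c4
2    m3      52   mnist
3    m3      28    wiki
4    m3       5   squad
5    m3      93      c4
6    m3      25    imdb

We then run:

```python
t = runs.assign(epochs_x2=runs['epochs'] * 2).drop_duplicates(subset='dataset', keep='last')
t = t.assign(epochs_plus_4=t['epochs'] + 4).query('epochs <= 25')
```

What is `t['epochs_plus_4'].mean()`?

19.0

add column epochs_x2 = runs['epochs'] * 2:
  model  epochs dataset  epochs_x2
0    m5      13   squad         26
1    m3      81      c4        162
2    m3      52   mnist        104
3    m3      28    wiki         56
4    m3       5   squad         10
5    m3      93      c4        186
6    m3      25    imdb         50
drop duplicate dataset (keep=last):
  model  epochs dataset  epochs_x2
2    m3      52   mnist        104
3    m3      28    wiki         56
4    m3       5   squad         10
5    m3      93      c4        186
6    m3      25    imdb         50
add column epochs_plus_4 = t['epochs'] + 4:
  model  epochs dataset  epochs_x2  epochs_plus_4
2    m3      52   mnist        104             56
3    m3      28    wiki         56             32
4    m3       5   squad         10              9
5    m3      93      c4        186             97
6    m3      25    imdb         50             29
filter rows where epochs <= 25:
  model  epochs dataset  epochs_x2  epochs_plus_4
4    m3       5   squad         10              9
6    m3      25    imdb         50             29
mean of column 'epochs_plus_4' → 19.0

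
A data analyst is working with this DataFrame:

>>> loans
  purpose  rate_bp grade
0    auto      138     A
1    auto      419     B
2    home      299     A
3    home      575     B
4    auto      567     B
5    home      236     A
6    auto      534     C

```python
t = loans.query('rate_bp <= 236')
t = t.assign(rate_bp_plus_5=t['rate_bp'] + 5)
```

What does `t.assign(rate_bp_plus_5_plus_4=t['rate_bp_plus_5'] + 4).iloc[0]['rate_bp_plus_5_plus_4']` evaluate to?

filter rows where rate_bp <= 236:
  purpose  rate_bp grade
0    auto      138     A
5    home      236     A
add column rate_bp_plus_5 = t['rate_bp'] + 5:
  purpose  rate_bp grade  rate_bp_plus_5
0    auto      138     A             143
5    home      236     A             241
add column rate_bp_plus_5_plus_4 = t['rate_bp_plus_5'] + 4:
  purpose  rate_bp grade  rate_bp_plus_5  rate_bp_plus_5_plus_4
0    auto      138     A             143                    147
5    home      236     A             241                    245

147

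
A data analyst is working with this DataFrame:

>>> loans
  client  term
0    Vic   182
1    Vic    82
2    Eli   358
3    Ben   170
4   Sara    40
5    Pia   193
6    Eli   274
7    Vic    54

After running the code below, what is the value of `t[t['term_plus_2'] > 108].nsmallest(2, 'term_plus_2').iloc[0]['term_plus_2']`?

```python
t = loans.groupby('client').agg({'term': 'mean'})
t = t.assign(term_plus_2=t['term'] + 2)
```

group by client, mean of term:
         term
client       
Ben     170.0
Eli     316.0
Pia     193.0
Sara     40.0
Vic     106.0
add column term_plus_2 = t['term'] + 2:
         term  term_plus_2
client                    
Ben     170.0        172.0
Eli     316.0        318.0
Pia     193.0        195.0
Sara     40.0         42.0
Vic     106.0        108.0
filter rows where term_plus_2 > 108:
         term  term_plus_2
client                    
Ben     170.0        172.0
Eli     316.0        318.0
Pia     193.0        195.0
take 2 rows with smallest term_plus_2:
         term  term_plus_2
client                    
Ben     170.0        172.0
Pia     193.0        195.0
value at position 0, column 'term_plus_2' → 172.0

172.0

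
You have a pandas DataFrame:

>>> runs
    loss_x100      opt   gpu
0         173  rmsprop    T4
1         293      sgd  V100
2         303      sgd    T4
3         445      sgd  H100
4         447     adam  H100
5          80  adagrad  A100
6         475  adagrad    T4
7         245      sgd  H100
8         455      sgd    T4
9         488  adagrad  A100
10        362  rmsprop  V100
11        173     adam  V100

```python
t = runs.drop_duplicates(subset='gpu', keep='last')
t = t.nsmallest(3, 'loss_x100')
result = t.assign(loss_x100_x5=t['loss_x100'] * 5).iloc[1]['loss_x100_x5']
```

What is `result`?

1225

drop duplicate gpu (keep=last):
    loss_x100      opt   gpu
7         245      sgd  H100
8         455      sgd    T4
9         488  adagrad  A100
11        173     adam  V100
take 3 rows with smallest loss_x100:
    loss_x100   opt   gpu
11        173  adam  V100
7         245   sgd  H100
8         455   sgd    T4
add column loss_x100_x5 = t['loss_x100'] * 5:
    loss_x100   opt   gpu  loss_x100_x5
11        173  adam  V100           865
7         245   sgd  H100          1225
8         455   sgd    T4          2275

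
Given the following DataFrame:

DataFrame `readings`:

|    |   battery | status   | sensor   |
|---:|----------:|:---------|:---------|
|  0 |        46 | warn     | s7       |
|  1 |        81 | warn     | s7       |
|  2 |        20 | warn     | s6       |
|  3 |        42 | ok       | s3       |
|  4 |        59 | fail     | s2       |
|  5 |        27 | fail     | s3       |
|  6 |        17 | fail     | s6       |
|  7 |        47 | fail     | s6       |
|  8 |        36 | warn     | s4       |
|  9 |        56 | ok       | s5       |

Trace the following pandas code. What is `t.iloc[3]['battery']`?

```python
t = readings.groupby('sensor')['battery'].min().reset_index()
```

group by sensor, min of battery:
sensor
s2    59
s3    27
s4    36
s5    56
s6    17
s7    46
Name: battery, dtype: int64
reset_index():
  sensor  battery
0     s2       59
1     s3       27
2     s4       36
3     s5       56
4     s6       17
5     s7       46

56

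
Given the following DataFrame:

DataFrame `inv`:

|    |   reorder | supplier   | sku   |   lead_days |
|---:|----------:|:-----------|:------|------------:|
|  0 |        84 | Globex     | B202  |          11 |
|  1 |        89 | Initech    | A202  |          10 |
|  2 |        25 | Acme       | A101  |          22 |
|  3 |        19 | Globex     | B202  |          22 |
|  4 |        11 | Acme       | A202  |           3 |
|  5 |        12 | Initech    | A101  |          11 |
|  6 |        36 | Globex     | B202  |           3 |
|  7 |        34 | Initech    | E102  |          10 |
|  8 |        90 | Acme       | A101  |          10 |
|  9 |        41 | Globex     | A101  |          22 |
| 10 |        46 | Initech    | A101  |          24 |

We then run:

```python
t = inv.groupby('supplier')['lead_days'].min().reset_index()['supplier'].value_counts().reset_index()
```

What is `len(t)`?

3

group by supplier, min of lead_days:
supplier
Acme        3
Globex      3
Initech    10
Name: lead_days, dtype: int64
reset_index():
  supplier  lead_days
0     Acme          3
1   Globex          3
2  Initech         10
value_counts of supplier:
supplier
Acme       1
Globex     1
Initech    1
Name: count, dtype: int64
reset_index():
  supplier  count
0     Acme      1
1   Globex      1
2  Initech      1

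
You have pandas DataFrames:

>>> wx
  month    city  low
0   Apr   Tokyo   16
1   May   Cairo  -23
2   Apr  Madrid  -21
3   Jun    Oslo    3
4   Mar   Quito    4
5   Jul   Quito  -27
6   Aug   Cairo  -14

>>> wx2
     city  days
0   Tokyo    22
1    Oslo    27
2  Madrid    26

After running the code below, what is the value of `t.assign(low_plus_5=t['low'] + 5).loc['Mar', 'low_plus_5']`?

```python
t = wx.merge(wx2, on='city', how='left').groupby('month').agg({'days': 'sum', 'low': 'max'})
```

9

merge on 'city' (how='left') → 7 rows:
  month    city  low  days
0   Apr   Tokyo   16  22.0
1   May   Cairo  -23   NaN
2   Apr  Madrid  -21  26.0
3   Jun    Oslo    3  27.0
4   Mar   Quito    4   NaN
5   Jul   Quito  -27   NaN
6   Aug   Cairo  -14   NaN
group by month: sum(days), max(low):
       days  low
month           
Apr    48.0   16
Aug     0.0  -14
Jul     0.0  -27
Jun    27.0    3
Mar     0.0    4
May     0.0  -23
add column low_plus_5 = t['low'] + 5:
       days  low  low_plus_5
month                       
Apr    48.0   16          21
Aug     0.0  -14          -9
Jul     0.0  -27         -22
Jun    27.0    3           8
Mar     0.0    4           9
May     0.0  -23         -18
Taking the value at row 'Mar', column 'low_plus_5' gives 9.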